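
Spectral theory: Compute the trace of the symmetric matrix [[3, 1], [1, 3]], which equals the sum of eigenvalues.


For a self-adjoint (symmetric) matrix, the eigenvalues are real.
The sum of eigenvalues equals the trace of the matrix.
trace = 3 + 3 = 6

6


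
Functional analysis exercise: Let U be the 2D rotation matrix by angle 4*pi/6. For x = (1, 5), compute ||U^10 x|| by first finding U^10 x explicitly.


U is a rotation by theta = 4*pi/6
U^10 = rotation by 10*theta = 40*pi/6 = 4*pi/6 (mod 2*pi)
cos(4*pi/6) = -0.5000, sin(4*pi/6) = 0.8660
U^10 x = (-0.5000 * 1 - 0.8660 * 5, 0.8660 * 1 + -0.5000 * 5)
= (-4.8301, -1.6340)
||U^10 x|| = sqrt((-4.8301)^2 + (-1.6340)^2) = sqrt(26.0000) = 5.0990

5.0990


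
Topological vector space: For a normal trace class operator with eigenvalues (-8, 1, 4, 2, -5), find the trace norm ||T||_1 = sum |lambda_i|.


For a normal operator, singular values equal |eigenvalues|.
Trace norm = sum |lambda_i| = 8 + 1 + 4 + 2 + 5
= 20

20


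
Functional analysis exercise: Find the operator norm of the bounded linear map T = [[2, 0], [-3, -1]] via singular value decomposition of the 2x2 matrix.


A^T A = [[13, 3], [3, 1]]
trace(A^T A) = 14, det(A^T A) = 4
discriminant = 14^2 - 4*4 = 180
Largest eigenvalue of A^T A = (trace + sqrt(disc))/2 = 13.7082
||T|| = sqrt(13.7082) = 3.7025

3.7025


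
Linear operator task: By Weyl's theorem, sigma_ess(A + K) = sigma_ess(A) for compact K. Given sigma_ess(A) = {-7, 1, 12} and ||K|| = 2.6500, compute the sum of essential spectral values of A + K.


By Weyl's theorem, the essential spectrum is invariant under compact perturbations.
sigma_ess(A + K) = sigma_ess(A) = {-7, 1, 12}
Sum = -7 + 1 + 12 = 6

6


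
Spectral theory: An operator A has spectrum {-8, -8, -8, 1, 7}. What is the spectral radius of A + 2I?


Spectrum of A + 2I = {-6, -6, -6, 3, 9}
Spectral radius = max |lambda| over the shifted spectrum
= max(6, 6, 6, 3, 9) = 9

9


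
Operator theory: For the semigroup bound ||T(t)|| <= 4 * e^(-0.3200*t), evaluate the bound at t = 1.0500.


||T(1.0500)|| <= 4 * exp(-0.3200 * 1.0500)
= 4 * exp(-0.3360)
= 4 * 0.7146
= 2.8585

2.8585


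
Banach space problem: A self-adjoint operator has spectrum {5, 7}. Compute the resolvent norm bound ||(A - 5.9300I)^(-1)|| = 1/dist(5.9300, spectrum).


dist(5.9300, {5, 7}) = min(|5.9300 - 5|, |5.9300 - 7|)
= min(0.9300, 1.0700) = 0.9300
Resolvent bound = 1/0.9300 = 1.0753

1.0753


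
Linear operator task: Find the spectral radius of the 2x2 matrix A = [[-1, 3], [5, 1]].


For a 2x2 matrix, eigenvalues satisfy lambda^2 - (trace)*lambda + det = 0
trace = -1 + 1 = 0
det = -1*1 - 3*5 = -16
discriminant = 0^2 - 4*(-16) = 64
spectral radius = max |eigenvalue| = 4.0000

4.0000


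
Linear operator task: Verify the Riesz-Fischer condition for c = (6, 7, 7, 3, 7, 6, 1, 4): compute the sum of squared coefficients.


sum |c_n|^2 = 6^2 + 7^2 + 7^2 + 3^2 + 7^2 + 6^2 + 1^2 + 4^2
= 36 + 49 + 49 + 9 + 49 + 36 + 1 + 16
= 245

245


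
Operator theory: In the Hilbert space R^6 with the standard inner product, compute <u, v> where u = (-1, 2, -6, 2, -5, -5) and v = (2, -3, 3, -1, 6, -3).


Computing the standard inner product <u, v> = sum u_i * v_i
= -1*2 + 2*-3 + -6*3 + 2*-1 + -5*6 + -5*-3
= -2 + -6 + -18 + -2 + -30 + 15
= -43

-43


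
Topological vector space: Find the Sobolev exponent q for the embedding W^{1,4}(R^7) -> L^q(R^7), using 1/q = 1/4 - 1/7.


Using the Sobolev embedding formula: 1/q = 1/p - k/n
1/q = 1/4 - 1/7 = 3/28
q = 1/(3/28) = 28/3 = 9.3333

9.3333


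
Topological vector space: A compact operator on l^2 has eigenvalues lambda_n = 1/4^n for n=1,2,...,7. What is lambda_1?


The eigenvalue formula gives lambda_1 = 1/4^1
= 1/4
= 0.2500

0.2500


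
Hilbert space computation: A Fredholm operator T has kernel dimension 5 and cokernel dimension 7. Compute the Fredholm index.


The Fredholm index is defined as ind(T) = dim(ker T) - dim(coker T)
= 5 - 7
= -2

-2


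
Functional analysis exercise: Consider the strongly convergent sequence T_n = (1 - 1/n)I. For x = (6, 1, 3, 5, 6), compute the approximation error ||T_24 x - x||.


T_24 x - x = (1 - 1/24)x - x = -x/24
||x|| = sqrt(107) = 10.3441
||T_24 x - x|| = ||x||/24 = 10.3441/24 = 0.4310

0.4310


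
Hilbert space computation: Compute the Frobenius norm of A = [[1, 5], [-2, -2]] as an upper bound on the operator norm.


||A||_F^2 = sum a_ij^2
= 1^2 + 5^2 + (-2)^2 + (-2)^2
= 1 + 25 + 4 + 4 = 34
||A||_F = sqrt(34) = 5.8310

5.8310


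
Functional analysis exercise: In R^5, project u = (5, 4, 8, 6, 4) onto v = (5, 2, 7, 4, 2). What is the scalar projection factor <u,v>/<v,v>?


Computing <u,v> = 5*5 + 4*2 + 8*7 + 6*4 + 4*2 = 121
Computing <v,v> = 5^2 + 2^2 + 7^2 + 4^2 + 2^2 = 98
Projection coefficient = 121/98 = 1.2347

1.2347


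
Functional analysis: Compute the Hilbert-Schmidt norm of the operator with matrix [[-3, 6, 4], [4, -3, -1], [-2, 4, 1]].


The Hilbert-Schmidt norm is sqrt(sum of squares of all entries).
Sum of squares = (-3)^2 + 6^2 + 4^2 + 4^2 + (-3)^2 + (-1)^2 + (-2)^2 + 4^2 + 1^2
= 9 + 36 + 16 + 16 + 9 + 1 + 4 + 16 + 1 = 108
||T||_HS = sqrt(108) = 10.3923

10.3923


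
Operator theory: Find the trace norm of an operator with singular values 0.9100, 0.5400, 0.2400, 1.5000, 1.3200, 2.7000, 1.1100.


The nuclear norm is the sum of all singular values.
||T||_1 = 0.9100 + 0.5400 + 0.2400 + 1.5000 + 1.3200 + 2.7000 + 1.1100
= 8.3200

8.3200


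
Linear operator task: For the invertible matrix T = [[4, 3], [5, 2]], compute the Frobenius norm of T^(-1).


det(T) = 4*2 - 3*5 = -7
T^(-1) = (1/-7) * [[2, -3], [-5, 4]] = [[-0.2857, 0.4286], [0.7143, -0.5714]]
||T^(-1)||_F^2 = (-0.2857)^2 + 0.4286^2 + 0.7143^2 + (-0.5714)^2 = 1.1020
||T^(-1)||_F = sqrt(1.1020) = 1.0498

1.0498


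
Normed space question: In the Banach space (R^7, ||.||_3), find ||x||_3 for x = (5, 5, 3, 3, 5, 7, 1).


The l^3 norm = (sum |x_i|^3)^(1/3)
Sum of 3th powers = 125 + 125 + 27 + 27 + 125 + 343 + 1 = 773
||x||_3 = (773)^(1/3) = 9.1775

9.1775


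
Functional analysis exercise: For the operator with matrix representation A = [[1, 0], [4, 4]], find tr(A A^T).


trace(A * A^T) = sum of squares of all entries
= 1^2 + 0^2 + 4^2 + 4^2
= 1 + 0 + 16 + 16
= 33

33


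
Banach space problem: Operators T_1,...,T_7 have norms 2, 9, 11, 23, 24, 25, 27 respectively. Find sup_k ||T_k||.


By the Uniform Boundedness Principle, the supremum of norms is finite.
sup_k ||T_k|| = max(2, 9, 11, 23, 24, 25, 27) = 27

27


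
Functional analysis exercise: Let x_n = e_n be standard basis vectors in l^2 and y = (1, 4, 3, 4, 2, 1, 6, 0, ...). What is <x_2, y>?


x_2 = e_2 is the standard basis vector with 1 in position 2.
<x_2, y> = y_2 = 4
As n -> infinity, <x_n, y> -> 0, confirming weak convergence of (x_n) to 0.

4


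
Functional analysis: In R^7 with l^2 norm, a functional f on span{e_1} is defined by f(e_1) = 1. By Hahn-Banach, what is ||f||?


The norm of f is given by ||f|| = sup_{||x||=1} |f(x)|.
On span{e_1}, ||e_1|| = 1, so ||f|| = |f(e_1)| / ||e_1||
= |1| / 1 = 1.0000

1.0000


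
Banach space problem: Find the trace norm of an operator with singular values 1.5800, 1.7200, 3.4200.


The nuclear norm is the sum of all singular values.
||T||_1 = 1.5800 + 1.7200 + 3.4200
= 6.7200

6.7200


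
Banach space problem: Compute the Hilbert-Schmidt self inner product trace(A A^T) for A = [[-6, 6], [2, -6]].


trace(A * A^T) = sum of squares of all entries
= (-6)^2 + 6^2 + 2^2 + (-6)^2
= 36 + 36 + 4 + 36
= 112

112


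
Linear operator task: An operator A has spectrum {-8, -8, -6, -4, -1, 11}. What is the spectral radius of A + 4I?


Spectrum of A + 4I = {-4, -4, -2, 0, 3, 15}
Spectral radius = max |lambda| over the shifted spectrum
= max(4, 4, 2, 0, 3, 15) = 15

15


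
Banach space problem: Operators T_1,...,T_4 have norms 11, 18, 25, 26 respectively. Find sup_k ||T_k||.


By the Uniform Boundedness Principle, the supremum of norms is finite.
sup_k ||T_k|| = max(11, 18, 25, 26) = 26

26


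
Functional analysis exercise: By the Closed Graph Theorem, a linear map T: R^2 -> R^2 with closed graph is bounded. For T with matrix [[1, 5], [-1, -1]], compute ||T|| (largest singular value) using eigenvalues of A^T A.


A^T A = [[2, 6], [6, 26]]
trace(A^T A) = 28, det(A^T A) = 16
discriminant = 28^2 - 4*16 = 720
Largest eigenvalue of A^T A = (trace + sqrt(disc))/2 = 27.4164
||T|| = sqrt(27.4164) = 5.2361

5.2361


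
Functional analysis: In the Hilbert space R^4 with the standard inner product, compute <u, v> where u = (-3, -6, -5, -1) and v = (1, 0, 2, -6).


Computing the standard inner product <u, v> = sum u_i * v_i
= -3*1 + -6*0 + -5*2 + -1*-6
= -3 + 0 + -10 + 6
= -7

-7


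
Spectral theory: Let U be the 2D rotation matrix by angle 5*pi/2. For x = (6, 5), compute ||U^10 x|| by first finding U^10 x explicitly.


U is a rotation by theta = 5*pi/2
U^10 = rotation by 10*theta = 50*pi/2 = 2*pi/2 (mod 2*pi)
cos(2*pi/2) = -1.0000, sin(2*pi/2) = 0.0000
U^10 x = (-1.0000 * 6 - 0.0000 * 5, 0.0000 * 6 + -1.0000 * 5)
= (-6.0000, -5.0000)
||U^10 x|| = sqrt((-6.0000)^2 + (-5.0000)^2) = sqrt(61.0000) = 7.8102

7.8102


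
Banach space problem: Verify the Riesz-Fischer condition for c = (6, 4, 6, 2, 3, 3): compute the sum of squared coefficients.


sum |c_n|^2 = 6^2 + 4^2 + 6^2 + 2^2 + 3^2 + 3^2
= 36 + 16 + 36 + 4 + 9 + 9
= 110

110


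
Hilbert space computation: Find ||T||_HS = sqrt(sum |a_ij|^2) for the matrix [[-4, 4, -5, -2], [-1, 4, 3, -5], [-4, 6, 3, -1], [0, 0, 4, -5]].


The Hilbert-Schmidt norm is sqrt(sum of squares of all entries).
Sum of squares = (-4)^2 + 4^2 + (-5)^2 + (-2)^2 + (-1)^2 + 4^2 + 3^2 + (-5)^2 + (-4)^2 + 6^2 + 3^2 + (-1)^2 + 0^2 + 0^2 + 4^2 + (-5)^2
= 16 + 16 + 25 + 4 + 1 + 16 + 9 + 25 + 16 + 36 + 9 + 1 + 0 + 0 + 16 + 25 = 215
||T||_HS = sqrt(215) = 14.6629

14.6629


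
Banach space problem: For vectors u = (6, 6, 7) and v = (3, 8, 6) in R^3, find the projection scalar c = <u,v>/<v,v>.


Computing <u,v> = 6*3 + 6*8 + 7*6 = 108
Computing <v,v> = 3^2 + 8^2 + 6^2 = 109
Projection coefficient = 108/109 = 0.9908

0.9908


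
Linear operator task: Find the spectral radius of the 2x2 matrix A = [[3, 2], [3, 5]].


For a 2x2 matrix, eigenvalues satisfy lambda^2 - (trace)*lambda + det = 0
trace = 3 + 5 = 8
det = 3*5 - 2*3 = 9
discriminant = 8^2 - 4*(9) = 28
spectral radius = max |eigenvalue| = 6.6458

6.6458


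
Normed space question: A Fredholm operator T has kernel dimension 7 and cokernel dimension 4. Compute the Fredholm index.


The Fredholm index is defined as ind(T) = dim(ker T) - dim(coker T)
= 7 - 4
= 3

3


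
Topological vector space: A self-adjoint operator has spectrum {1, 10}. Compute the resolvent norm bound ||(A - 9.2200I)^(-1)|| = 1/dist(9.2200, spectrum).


dist(9.2200, {1, 10}) = min(|9.2200 - 1|, |9.2200 - 10|)
= min(8.2200, 0.7800) = 0.7800
Resolvent bound = 1/0.7800 = 1.2821

1.2821


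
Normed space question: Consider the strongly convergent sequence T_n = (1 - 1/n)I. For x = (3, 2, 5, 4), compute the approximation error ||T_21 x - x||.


T_21 x - x = (1 - 1/21)x - x = -x/21
||x|| = sqrt(54) = 7.3485
||T_21 x - x|| = ||x||/21 = 7.3485/21 = 0.3499

0.3499


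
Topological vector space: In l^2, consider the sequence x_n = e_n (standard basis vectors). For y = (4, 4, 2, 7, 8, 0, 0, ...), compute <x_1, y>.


x_1 = e_1 is the standard basis vector with 1 in position 1.
<x_1, y> = y_1 = 4
As n -> infinity, <x_n, y> -> 0, confirming weak convergence of (x_n) to 0.

4


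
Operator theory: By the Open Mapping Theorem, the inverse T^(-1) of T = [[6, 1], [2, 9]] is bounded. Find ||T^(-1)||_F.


det(T) = 6*9 - 1*2 = 52
T^(-1) = (1/52) * [[9, -1], [-2, 6]] = [[0.1731, -0.0192], [-0.0385, 0.1154]]
||T^(-1)||_F^2 = 0.1731^2 + (-0.0192)^2 + (-0.0385)^2 + 0.1154^2 = 0.0451
||T^(-1)||_F = sqrt(0.0451) = 0.2124

0.2124


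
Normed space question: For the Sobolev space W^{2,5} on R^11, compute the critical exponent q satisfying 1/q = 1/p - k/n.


Using the Sobolev embedding formula: 1/q = 1/p - k/n
1/q = 1/5 - 2/11 = 1/55
q = 1/(1/55) = 55

55.0000


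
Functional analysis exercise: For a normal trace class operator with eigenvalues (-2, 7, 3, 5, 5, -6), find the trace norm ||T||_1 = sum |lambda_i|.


For a normal operator, singular values equal |eigenvalues|.
Trace norm = sum |lambda_i| = 2 + 7 + 3 + 5 + 5 + 6
= 28

28


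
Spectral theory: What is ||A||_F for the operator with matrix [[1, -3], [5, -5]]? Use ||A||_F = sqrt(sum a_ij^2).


||A||_F^2 = sum a_ij^2
= 1^2 + (-3)^2 + 5^2 + (-5)^2
= 1 + 9 + 25 + 25 = 60
||A||_F = sqrt(60) = 7.7460

7.7460


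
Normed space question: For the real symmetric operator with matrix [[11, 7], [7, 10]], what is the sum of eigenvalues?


For a self-adjoint (symmetric) matrix, the eigenvalues are real.
The sum of eigenvalues equals the trace of the matrix.
trace = 11 + 10 = 21

21


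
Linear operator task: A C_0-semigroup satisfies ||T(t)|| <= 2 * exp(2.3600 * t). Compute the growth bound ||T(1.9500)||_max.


||T(1.9500)|| <= 2 * exp(2.3600 * 1.9500)
= 2 * exp(4.6020)
= 2 * 99.6835
= 199.3670

199.3670


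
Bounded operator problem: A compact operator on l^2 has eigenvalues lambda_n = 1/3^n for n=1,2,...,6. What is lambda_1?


The eigenvalue formula gives lambda_1 = 1/3^1
= 1/3
= 0.3333

0.3333


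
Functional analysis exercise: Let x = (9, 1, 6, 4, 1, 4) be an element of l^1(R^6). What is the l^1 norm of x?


The l^1 norm equals the sum of absolute values of all components.
||x||_1 = 9 + 1 + 6 + 4 + 1 + 4
= 25

25.0000


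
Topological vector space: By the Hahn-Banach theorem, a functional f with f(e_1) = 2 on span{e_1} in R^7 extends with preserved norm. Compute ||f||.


The norm of f is given by ||f|| = sup_{||x||=1} |f(x)|.
On span{e_1}, ||e_1|| = 1, so ||f|| = |f(e_1)| / ||e_1||
= |2| / 1 = 2.0000

2.0000


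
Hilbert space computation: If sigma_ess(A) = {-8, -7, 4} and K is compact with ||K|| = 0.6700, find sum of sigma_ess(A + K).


By Weyl's theorem, the essential spectrum is invariant under compact perturbations.
sigma_ess(A + K) = sigma_ess(A) = {-8, -7, 4}
Sum = -8 + -7 + 4 = -11

-11


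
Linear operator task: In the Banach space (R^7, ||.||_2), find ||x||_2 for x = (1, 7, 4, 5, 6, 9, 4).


The l^2 norm = (sum |x_i|^2)^(1/2)
Sum of 2th powers = 1 + 49 + 16 + 25 + 36 + 81 + 16 = 224
||x||_2 = (224)^(1/2) = 14.9666

14.9666


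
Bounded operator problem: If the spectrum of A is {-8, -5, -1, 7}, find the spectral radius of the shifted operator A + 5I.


Spectrum of A + 5I = {-3, 0, 4, 12}
Spectral radius = max |lambda| over the shifted spectrum
= max(3, 0, 4, 12) = 12

12


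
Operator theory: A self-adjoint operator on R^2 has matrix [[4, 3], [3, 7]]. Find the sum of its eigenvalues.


For a self-adjoint (symmetric) matrix, the eigenvalues are real.
The sum of eigenvalues equals the trace of the matrix.
trace = 4 + 7 = 11

11


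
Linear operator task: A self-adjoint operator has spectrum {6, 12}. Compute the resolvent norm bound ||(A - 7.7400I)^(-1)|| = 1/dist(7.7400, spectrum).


dist(7.7400, {6, 12}) = min(|7.7400 - 6|, |7.7400 - 12|)
= min(1.7400, 4.2600) = 1.7400
Resolvent bound = 1/1.7400 = 0.5747

0.5747


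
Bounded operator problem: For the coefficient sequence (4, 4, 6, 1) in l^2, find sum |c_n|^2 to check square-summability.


sum |c_n|^2 = 4^2 + 4^2 + 6^2 + 1^2
= 16 + 16 + 36 + 1
= 69

69


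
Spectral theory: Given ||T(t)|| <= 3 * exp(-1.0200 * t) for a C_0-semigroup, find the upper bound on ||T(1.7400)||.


||T(1.7400)|| <= 3 * exp(-1.0200 * 1.7400)
= 3 * exp(-1.7748)
= 3 * 0.1695
= 0.5086

0.5086


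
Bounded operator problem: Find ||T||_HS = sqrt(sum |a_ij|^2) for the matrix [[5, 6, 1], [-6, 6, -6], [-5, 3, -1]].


The Hilbert-Schmidt norm is sqrt(sum of squares of all entries).
Sum of squares = 5^2 + 6^2 + 1^2 + (-6)^2 + 6^2 + (-6)^2 + (-5)^2 + 3^2 + (-1)^2
= 25 + 36 + 1 + 36 + 36 + 36 + 25 + 9 + 1 = 205
||T||_HS = sqrt(205) = 14.3178

14.3178


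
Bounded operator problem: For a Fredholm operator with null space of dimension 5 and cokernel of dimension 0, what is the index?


The Fredholm index is defined as ind(T) = dim(ker T) - dim(coker T)
= 5 - 0
= 5

5


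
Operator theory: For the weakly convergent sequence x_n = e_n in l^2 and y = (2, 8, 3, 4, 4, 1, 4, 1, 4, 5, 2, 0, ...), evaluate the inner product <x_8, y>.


x_8 = e_8 is the standard basis vector with 1 in position 8.
<x_8, y> = y_8 = 1
As n -> infinity, <x_n, y> -> 0, confirming weak convergence of (x_n) to 0.

1


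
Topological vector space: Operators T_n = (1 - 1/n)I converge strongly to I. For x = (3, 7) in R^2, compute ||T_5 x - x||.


T_5 x - x = (1 - 1/5)x - x = -x/5
||x|| = sqrt(58) = 7.6158
||T_5 x - x|| = ||x||/5 = 7.6158/5 = 1.5232

1.5232


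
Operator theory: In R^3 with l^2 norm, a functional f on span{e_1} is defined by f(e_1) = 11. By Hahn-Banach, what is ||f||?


The norm of f is given by ||f|| = sup_{||x||=1} |f(x)|.
On span{e_1}, ||e_1|| = 1, so ||f|| = |f(e_1)| / ||e_1||
= |11| / 1 = 11.0000

11.0000


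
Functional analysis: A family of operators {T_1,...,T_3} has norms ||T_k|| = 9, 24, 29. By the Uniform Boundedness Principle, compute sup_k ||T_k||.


By the Uniform Boundedness Principle, the supremum of norms is finite.
sup_k ||T_k|| = max(9, 24, 29) = 29

29


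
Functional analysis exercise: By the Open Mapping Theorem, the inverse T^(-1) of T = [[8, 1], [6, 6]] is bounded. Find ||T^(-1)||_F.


det(T) = 8*6 - 1*6 = 42
T^(-1) = (1/42) * [[6, -1], [-6, 8]] = [[0.1429, -0.0238], [-0.1429, 0.1905]]
||T^(-1)||_F^2 = 0.1429^2 + (-0.0238)^2 + (-0.1429)^2 + 0.1905^2 = 0.0777
||T^(-1)||_F = sqrt(0.0777) = 0.2787

0.2787


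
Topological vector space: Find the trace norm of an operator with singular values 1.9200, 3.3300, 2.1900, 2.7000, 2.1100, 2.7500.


The nuclear norm is the sum of all singular values.
||T||_1 = 1.9200 + 3.3300 + 2.1900 + 2.7000 + 2.1100 + 2.7500
= 15.0000

15.0000


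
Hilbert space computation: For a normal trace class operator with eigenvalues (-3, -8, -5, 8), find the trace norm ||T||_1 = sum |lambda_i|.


For a normal operator, singular values equal |eigenvalues|.
Trace norm = sum |lambda_i| = 3 + 8 + 5 + 8
= 24

24


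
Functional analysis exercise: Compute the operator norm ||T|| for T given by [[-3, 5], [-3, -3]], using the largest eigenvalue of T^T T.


A^T A = [[18, -6], [-6, 34]]
trace(A^T A) = 52, det(A^T A) = 576
discriminant = 52^2 - 4*576 = 400
Largest eigenvalue of A^T A = (trace + sqrt(disc))/2 = 36.0000
||T|| = sqrt(36.0000) = 6.0000

6.0000


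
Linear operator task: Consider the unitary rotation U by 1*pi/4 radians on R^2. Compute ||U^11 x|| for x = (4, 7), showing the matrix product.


U is a rotation by theta = 1*pi/4
U^11 = rotation by 11*theta = 11*pi/4 = 3*pi/4 (mod 2*pi)
cos(3*pi/4) = -0.7071, sin(3*pi/4) = 0.7071
U^11 x = (-0.7071 * 4 - 0.7071 * 7, 0.7071 * 4 + -0.7071 * 7)
= (-7.7782, -2.1213)
||U^11 x|| = sqrt((-7.7782)^2 + (-2.1213)^2) = sqrt(65.0000) = 8.0623

8.0623


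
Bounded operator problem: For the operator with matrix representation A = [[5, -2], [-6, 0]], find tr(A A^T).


trace(A * A^T) = sum of squares of all entries
= 5^2 + (-2)^2 + (-6)^2 + 0^2
= 25 + 4 + 36 + 0
= 65

65


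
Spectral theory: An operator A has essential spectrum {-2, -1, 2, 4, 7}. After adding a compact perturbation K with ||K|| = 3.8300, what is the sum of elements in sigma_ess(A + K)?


By Weyl's theorem, the essential spectrum is invariant under compact perturbations.
sigma_ess(A + K) = sigma_ess(A) = {-2, -1, 2, 4, 7}
Sum = -2 + -1 + 2 + 4 + 7 = 10

10


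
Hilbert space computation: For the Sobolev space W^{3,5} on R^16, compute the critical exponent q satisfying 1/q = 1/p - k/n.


Using the Sobolev embedding formula: 1/q = 1/p - k/n
1/q = 1/5 - 3/16 = 1/80
q = 1/(1/80) = 80

80.0000


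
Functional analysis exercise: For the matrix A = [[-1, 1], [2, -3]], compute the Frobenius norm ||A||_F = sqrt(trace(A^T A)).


||A||_F^2 = sum a_ij^2
= (-1)^2 + 1^2 + 2^2 + (-3)^2
= 1 + 1 + 4 + 9 = 15
||A||_F = sqrt(15) = 3.8730

3.8730


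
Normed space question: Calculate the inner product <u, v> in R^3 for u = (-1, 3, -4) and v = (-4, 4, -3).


Computing the standard inner product <u, v> = sum u_i * v_i
= -1*-4 + 3*4 + -4*-3
= 4 + 12 + 12
= 28

28


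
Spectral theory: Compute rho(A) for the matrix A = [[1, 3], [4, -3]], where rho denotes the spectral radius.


For a 2x2 matrix, eigenvalues satisfy lambda^2 - (trace)*lambda + det = 0
trace = 1 + -3 = -2
det = 1*-3 - 3*4 = -15
discriminant = (-2)^2 - 4*(-15) = 64
spectral radius = max |eigenvalue| = 5.0000

5.0000


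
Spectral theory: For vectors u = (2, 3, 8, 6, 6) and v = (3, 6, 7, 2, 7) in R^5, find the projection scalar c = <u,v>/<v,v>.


Computing <u,v> = 2*3 + 3*6 + 8*7 + 6*2 + 6*7 = 134
Computing <v,v> = 3^2 + 6^2 + 7^2 + 2^2 + 7^2 = 147
Projection coefficient = 134/147 = 0.9116

0.9116


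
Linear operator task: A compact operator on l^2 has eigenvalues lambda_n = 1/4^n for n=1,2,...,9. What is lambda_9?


The eigenvalue formula gives lambda_9 = 1/4^9
= 1/262144
= 3.8147e-06

3.8147e-06


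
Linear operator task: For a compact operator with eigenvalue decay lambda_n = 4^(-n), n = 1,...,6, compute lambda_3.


The eigenvalue formula gives lambda_3 = 1/4^3
= 1/64
= 0.0156

0.0156


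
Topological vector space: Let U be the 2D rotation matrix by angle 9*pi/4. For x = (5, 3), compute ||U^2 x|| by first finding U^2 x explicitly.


U is a rotation by theta = 9*pi/4
U^2 = rotation by 2*theta = 18*pi/4 = 2*pi/4 (mod 2*pi)
cos(2*pi/4) = 0.0000, sin(2*pi/4) = 1.0000
U^2 x = (0.0000 * 5 - 1.0000 * 3, 1.0000 * 5 + 0.0000 * 3)
= (-3.0000, 5.0000)
||U^2 x|| = sqrt((-3.0000)^2 + 5.0000^2) = sqrt(34.0000) = 5.8310

5.8310


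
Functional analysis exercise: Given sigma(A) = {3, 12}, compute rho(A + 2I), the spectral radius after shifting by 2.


Spectrum of A + 2I = {5, 14}
Spectral radius = max |lambda| over the shifted spectrum
= max(5, 14) = 14

14


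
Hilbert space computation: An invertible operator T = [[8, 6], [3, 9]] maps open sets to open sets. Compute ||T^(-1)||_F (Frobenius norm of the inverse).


det(T) = 8*9 - 6*3 = 54
T^(-1) = (1/54) * [[9, -6], [-3, 8]] = [[0.1667, -0.1111], [-0.0556, 0.1481]]
||T^(-1)||_F^2 = 0.1667^2 + (-0.1111)^2 + (-0.0556)^2 + 0.1481^2 = 0.0652
||T^(-1)||_F = sqrt(0.0652) = 0.2553

0.2553


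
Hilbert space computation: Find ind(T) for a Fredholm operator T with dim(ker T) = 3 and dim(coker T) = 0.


The Fredholm index is defined as ind(T) = dim(ker T) - dim(coker T)
= 3 - 0
= 3

3


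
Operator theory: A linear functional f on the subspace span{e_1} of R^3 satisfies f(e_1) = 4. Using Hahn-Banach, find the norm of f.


The norm of f is given by ||f|| = sup_{||x||=1} |f(x)|.
On span{e_1}, ||e_1|| = 1, so ||f|| = |f(e_1)| / ||e_1||
= |4| / 1 = 4.0000

4.0000


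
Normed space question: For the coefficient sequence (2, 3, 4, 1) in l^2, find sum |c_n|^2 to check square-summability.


sum |c_n|^2 = 2^2 + 3^2 + 4^2 + 1^2
= 4 + 9 + 16 + 1
= 30

30


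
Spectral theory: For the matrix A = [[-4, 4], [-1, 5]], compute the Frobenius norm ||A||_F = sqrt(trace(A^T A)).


||A||_F^2 = sum a_ij^2
= (-4)^2 + 4^2 + (-1)^2 + 5^2
= 16 + 16 + 1 + 25 = 58
||A||_F = sqrt(58) = 7.6158

7.6158


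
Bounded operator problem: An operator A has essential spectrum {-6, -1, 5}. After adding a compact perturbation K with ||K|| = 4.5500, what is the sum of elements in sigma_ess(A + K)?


By Weyl's theorem, the essential spectrum is invariant under compact perturbations.
sigma_ess(A + K) = sigma_ess(A) = {-6, -1, 5}
Sum = -6 + -1 + 5 = -2

-2


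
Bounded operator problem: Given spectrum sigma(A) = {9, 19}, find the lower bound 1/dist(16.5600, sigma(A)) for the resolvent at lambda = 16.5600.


dist(16.5600, {9, 19}) = min(|16.5600 - 9|, |16.5600 - 19|)
= min(7.5600, 2.4400) = 2.4400
Resolvent bound = 1/2.4400 = 0.4098

0.4098


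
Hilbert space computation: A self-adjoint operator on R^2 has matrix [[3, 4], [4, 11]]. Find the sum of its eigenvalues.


For a self-adjoint (symmetric) matrix, the eigenvalues are real.
The sum of eigenvalues equals the trace of the matrix.
trace = 3 + 11 = 14

14


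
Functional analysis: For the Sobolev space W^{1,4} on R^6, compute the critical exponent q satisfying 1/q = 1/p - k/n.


Using the Sobolev embedding formula: 1/q = 1/p - k/n
1/q = 1/4 - 1/6 = 1/12
q = 1/(1/12) = 12

12.0000


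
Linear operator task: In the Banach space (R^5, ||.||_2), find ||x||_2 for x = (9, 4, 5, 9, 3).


The l^2 norm = (sum |x_i|^2)^(1/2)
Sum of 2th powers = 81 + 16 + 25 + 81 + 9 = 212
||x||_2 = (212)^(1/2) = 14.5602

14.5602


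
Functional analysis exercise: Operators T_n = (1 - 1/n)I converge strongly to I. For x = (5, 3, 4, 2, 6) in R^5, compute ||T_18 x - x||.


T_18 x - x = (1 - 1/18)x - x = -x/18
||x|| = sqrt(90) = 9.4868
||T_18 x - x|| = ||x||/18 = 9.4868/18 = 0.5270

0.5270


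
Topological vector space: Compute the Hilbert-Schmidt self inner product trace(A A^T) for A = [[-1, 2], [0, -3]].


trace(A * A^T) = sum of squares of all entries
= (-1)^2 + 2^2 + 0^2 + (-3)^2
= 1 + 4 + 0 + 9
= 14

14


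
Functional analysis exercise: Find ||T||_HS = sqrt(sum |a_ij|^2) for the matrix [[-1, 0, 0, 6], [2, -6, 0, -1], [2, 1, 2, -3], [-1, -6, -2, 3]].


The Hilbert-Schmidt norm is sqrt(sum of squares of all entries).
Sum of squares = (-1)^2 + 0^2 + 0^2 + 6^2 + 2^2 + (-6)^2 + 0^2 + (-1)^2 + 2^2 + 1^2 + 2^2 + (-3)^2 + (-1)^2 + (-6)^2 + (-2)^2 + 3^2
= 1 + 0 + 0 + 36 + 4 + 36 + 0 + 1 + 4 + 1 + 4 + 9 + 1 + 36 + 4 + 9 = 146
||T||_HS = sqrt(146) = 12.0830

12.0830


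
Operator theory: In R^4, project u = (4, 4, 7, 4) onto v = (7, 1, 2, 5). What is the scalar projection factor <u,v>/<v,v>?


Computing <u,v> = 4*7 + 4*1 + 7*2 + 4*5 = 66
Computing <v,v> = 7^2 + 1^2 + 2^2 + 5^2 = 79
Projection coefficient = 66/79 = 0.8354

0.8354


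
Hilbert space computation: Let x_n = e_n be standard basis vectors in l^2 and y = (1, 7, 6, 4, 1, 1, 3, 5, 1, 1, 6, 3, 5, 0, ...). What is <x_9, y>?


x_9 = e_9 is the standard basis vector with 1 in position 9.
<x_9, y> = y_9 = 1
As n -> infinity, <x_n, y> -> 0, confirming weak convergence of (x_n) to 0.

1


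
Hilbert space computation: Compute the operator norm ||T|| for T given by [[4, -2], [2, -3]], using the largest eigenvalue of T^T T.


A^T A = [[20, -14], [-14, 13]]
trace(A^T A) = 33, det(A^T A) = 64
discriminant = 33^2 - 4*64 = 833
Largest eigenvalue of A^T A = (trace + sqrt(disc))/2 = 30.9309
||T|| = sqrt(30.9309) = 5.5616

5.5616


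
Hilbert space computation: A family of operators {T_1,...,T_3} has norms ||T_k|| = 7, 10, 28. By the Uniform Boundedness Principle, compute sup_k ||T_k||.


By the Uniform Boundedness Principle, the supremum of norms is finite.
sup_k ||T_k|| = max(7, 10, 28) = 28

28


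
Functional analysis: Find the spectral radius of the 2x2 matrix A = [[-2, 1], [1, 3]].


For a 2x2 matrix, eigenvalues satisfy lambda^2 - (trace)*lambda + det = 0
trace = -2 + 3 = 1
det = -2*3 - 1*1 = -7
discriminant = 1^2 - 4*(-7) = 29
spectral radius = max |eigenvalue| = 3.1926

3.1926


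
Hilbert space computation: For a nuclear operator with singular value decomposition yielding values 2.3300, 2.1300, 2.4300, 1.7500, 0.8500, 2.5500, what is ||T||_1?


The nuclear norm is the sum of all singular values.
||T||_1 = 2.3300 + 2.1300 + 2.4300 + 1.7500 + 0.8500 + 2.5500
= 12.0400

12.0400


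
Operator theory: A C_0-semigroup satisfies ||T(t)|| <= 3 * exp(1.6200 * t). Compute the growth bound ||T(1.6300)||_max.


||T(1.6300)|| <= 3 * exp(1.6200 * 1.6300)
= 3 * exp(2.6406)
= 3 * 14.0216
= 42.0648

42.0648


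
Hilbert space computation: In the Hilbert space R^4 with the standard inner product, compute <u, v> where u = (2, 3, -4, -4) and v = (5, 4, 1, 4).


Computing the standard inner product <u, v> = sum u_i * v_i
= 2*5 + 3*4 + -4*1 + -4*4
= 10 + 12 + -4 + -16
= 2

2


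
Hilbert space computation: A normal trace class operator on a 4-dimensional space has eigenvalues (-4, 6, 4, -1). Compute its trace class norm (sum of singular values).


For a normal operator, singular values equal |eigenvalues|.
Trace norm = sum |lambda_i| = 4 + 6 + 4 + 1
= 15

15


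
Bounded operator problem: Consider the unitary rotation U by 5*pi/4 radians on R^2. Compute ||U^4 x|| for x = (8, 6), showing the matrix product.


U is a rotation by theta = 5*pi/4
U^4 = rotation by 4*theta = 20*pi/4 = 4*pi/4 (mod 2*pi)
cos(4*pi/4) = -1.0000, sin(4*pi/4) = 0.0000
U^4 x = (-1.0000 * 8 - 0.0000 * 6, 0.0000 * 8 + -1.0000 * 6)
= (-8.0000, -6.0000)
||U^4 x|| = sqrt((-8.0000)^2 + (-6.0000)^2) = sqrt(100.0000) = 10.0000

10.0000


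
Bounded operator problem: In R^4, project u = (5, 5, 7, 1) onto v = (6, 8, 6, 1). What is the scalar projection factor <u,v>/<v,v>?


Computing <u,v> = 5*6 + 5*8 + 7*6 + 1*1 = 113
Computing <v,v> = 6^2 + 8^2 + 6^2 + 1^2 = 137
Projection coefficient = 113/137 = 0.8248

0.8248


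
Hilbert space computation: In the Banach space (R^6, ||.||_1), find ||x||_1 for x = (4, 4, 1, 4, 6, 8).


The l^1 norm equals the sum of absolute values of all components.
||x||_1 = 4 + 4 + 1 + 4 + 6 + 8
= 27

27.0000


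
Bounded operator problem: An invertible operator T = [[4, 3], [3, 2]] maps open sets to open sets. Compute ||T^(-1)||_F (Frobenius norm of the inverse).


det(T) = 4*2 - 3*3 = -1
T^(-1) = (1/-1) * [[2, -3], [-3, 4]] = [[-2.0000, 3.0000], [3.0000, -4.0000]]
||T^(-1)||_F^2 = (-2.0000)^2 + 3.0000^2 + 3.0000^2 + (-4.0000)^2 = 38.0000
||T^(-1)||_F = sqrt(38.0000) = 6.1644

6.1644


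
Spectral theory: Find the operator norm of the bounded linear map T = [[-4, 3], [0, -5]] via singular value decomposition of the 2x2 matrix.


A^T A = [[16, -12], [-12, 34]]
trace(A^T A) = 50, det(A^T A) = 400
discriminant = 50^2 - 4*400 = 900
Largest eigenvalue of A^T A = (trace + sqrt(disc))/2 = 40.0000
||T|| = sqrt(40.0000) = 6.3246

6.3246


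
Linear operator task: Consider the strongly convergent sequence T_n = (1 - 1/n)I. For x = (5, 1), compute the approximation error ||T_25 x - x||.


T_25 x - x = (1 - 1/25)x - x = -x/25
||x|| = sqrt(26) = 5.0990
||T_25 x - x|| = ||x||/25 = 5.0990/25 = 0.2040

0.2040


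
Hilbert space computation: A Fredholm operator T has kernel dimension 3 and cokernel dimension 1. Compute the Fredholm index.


The Fredholm index is defined as ind(T) = dim(ker T) - dim(coker T)
= 3 - 1
= 2

2


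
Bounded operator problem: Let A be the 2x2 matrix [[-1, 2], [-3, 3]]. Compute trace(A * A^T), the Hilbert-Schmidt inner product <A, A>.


trace(A * A^T) = sum of squares of all entries
= (-1)^2 + 2^2 + (-3)^2 + 3^2
= 1 + 4 + 9 + 9
= 23

23


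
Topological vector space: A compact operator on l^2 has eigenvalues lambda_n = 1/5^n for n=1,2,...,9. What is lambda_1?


The eigenvalue formula gives lambda_1 = 1/5^1
= 1/5
= 0.2000

0.2000


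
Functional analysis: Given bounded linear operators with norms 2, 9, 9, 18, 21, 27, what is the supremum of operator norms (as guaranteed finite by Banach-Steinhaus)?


By the Uniform Boundedness Principle, the supremum of norms is finite.
sup_k ||T_k|| = max(2, 9, 9, 18, 21, 27) = 27

27


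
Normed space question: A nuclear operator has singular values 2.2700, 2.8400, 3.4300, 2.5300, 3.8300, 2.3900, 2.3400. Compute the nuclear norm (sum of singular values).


The nuclear norm is the sum of all singular values.
||T||_1 = 2.2700 + 2.8400 + 3.4300 + 2.5300 + 3.8300 + 2.3900 + 2.3400
= 19.6300

19.6300


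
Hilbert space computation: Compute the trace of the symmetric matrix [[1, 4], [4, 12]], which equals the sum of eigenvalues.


For a self-adjoint (symmetric) matrix, the eigenvalues are real.
The sum of eigenvalues equals the trace of the matrix.
trace = 1 + 12 = 13

13


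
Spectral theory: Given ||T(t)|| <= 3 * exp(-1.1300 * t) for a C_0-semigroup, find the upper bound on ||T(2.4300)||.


||T(2.4300)|| <= 3 * exp(-1.1300 * 2.4300)
= 3 * exp(-2.7459)
= 3 * 0.0642
= 0.1926

0.1926


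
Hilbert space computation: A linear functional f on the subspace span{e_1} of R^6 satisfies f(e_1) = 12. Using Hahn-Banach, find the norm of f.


The norm of f is given by ||f|| = sup_{||x||=1} |f(x)|.
On span{e_1}, ||e_1|| = 1, so ||f|| = |f(e_1)| / ||e_1||
= |12| / 1 = 12.0000

12.0000


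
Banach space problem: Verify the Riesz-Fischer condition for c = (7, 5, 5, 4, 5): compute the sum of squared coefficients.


sum |c_n|^2 = 7^2 + 5^2 + 5^2 + 4^2 + 5^2
= 49 + 25 + 25 + 16 + 25
= 140

140


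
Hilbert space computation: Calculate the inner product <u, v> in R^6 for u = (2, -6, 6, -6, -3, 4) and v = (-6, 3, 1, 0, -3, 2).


Computing the standard inner product <u, v> = sum u_i * v_i
= 2*-6 + -6*3 + 6*1 + -6*0 + -3*-3 + 4*2
= -12 + -18 + 6 + 0 + 9 + 8
= -7

-7


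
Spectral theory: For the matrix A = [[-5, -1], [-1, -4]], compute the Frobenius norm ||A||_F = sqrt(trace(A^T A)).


||A||_F^2 = sum a_ij^2
= (-5)^2 + (-1)^2 + (-1)^2 + (-4)^2
= 25 + 1 + 1 + 16 = 43
||A||_F = sqrt(43) = 6.5574

6.5574


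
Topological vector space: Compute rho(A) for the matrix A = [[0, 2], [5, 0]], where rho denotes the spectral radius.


For a 2x2 matrix, eigenvalues satisfy lambda^2 - (trace)*lambda + det = 0
trace = 0 + 0 = 0
det = 0*0 - 2*5 = -10
discriminant = 0^2 - 4*(-10) = 40
spectral radius = max |eigenvalue| = 3.1623

3.1623


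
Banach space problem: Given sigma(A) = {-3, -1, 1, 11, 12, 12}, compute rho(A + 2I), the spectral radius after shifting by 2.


Spectrum of A + 2I = {-1, 1, 3, 13, 14, 14}
Spectral radius = max |lambda| over the shifted spectrum
= max(1, 1, 3, 13, 14, 14) = 14

14


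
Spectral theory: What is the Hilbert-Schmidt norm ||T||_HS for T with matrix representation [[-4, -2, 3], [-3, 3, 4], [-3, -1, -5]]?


The Hilbert-Schmidt norm is sqrt(sum of squares of all entries).
Sum of squares = (-4)^2 + (-2)^2 + 3^2 + (-3)^2 + 3^2 + 4^2 + (-3)^2 + (-1)^2 + (-5)^2
= 16 + 4 + 9 + 9 + 9 + 16 + 9 + 1 + 25 = 98
||T||_HS = sqrt(98) = 9.8995

9.8995


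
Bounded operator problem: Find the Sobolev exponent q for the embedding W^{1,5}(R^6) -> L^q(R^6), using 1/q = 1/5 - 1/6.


Using the Sobolev embedding formula: 1/q = 1/p - k/n
1/q = 1/5 - 1/6 = 1/30
q = 1/(1/30) = 30

30.0000


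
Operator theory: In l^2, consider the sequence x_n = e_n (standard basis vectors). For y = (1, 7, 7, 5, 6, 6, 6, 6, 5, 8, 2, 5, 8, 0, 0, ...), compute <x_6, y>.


x_6 = e_6 is the standard basis vector with 1 in position 6.
<x_6, y> = y_6 = 6
As n -> infinity, <x_n, y> -> 0, confirming weak convergence of (x_n) to 0.

6


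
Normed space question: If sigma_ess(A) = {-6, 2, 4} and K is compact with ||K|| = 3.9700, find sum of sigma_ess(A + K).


By Weyl's theorem, the essential spectrum is invariant under compact perturbations.
sigma_ess(A + K) = sigma_ess(A) = {-6, 2, 4}
Sum = -6 + 2 + 4 = 0

0


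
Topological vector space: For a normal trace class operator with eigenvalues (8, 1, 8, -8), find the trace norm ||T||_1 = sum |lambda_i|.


For a normal operator, singular values equal |eigenvalues|.
Trace norm = sum |lambda_i| = 8 + 1 + 8 + 8
= 25

25


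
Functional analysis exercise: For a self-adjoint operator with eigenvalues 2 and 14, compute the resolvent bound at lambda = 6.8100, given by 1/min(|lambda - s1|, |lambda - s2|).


dist(6.8100, {2, 14}) = min(|6.8100 - 2|, |6.8100 - 14|)
= min(4.8100, 7.1900) = 4.8100
Resolvent bound = 1/4.8100 = 0.2079

0.2079


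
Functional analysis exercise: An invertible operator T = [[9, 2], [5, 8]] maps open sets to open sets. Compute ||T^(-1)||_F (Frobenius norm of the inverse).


det(T) = 9*8 - 2*5 = 62
T^(-1) = (1/62) * [[8, -2], [-5, 9]] = [[0.1290, -0.0323], [-0.0806, 0.1452]]
||T^(-1)||_F^2 = 0.1290^2 + (-0.0323)^2 + (-0.0806)^2 + 0.1452^2 = 0.0453
||T^(-1)||_F = sqrt(0.0453) = 0.2128

0.2128


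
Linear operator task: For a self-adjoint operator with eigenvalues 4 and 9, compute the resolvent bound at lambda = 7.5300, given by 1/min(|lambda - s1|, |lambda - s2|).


dist(7.5300, {4, 9}) = min(|7.5300 - 4|, |7.5300 - 9|)
= min(3.5300, 1.4700) = 1.4700
Resolvent bound = 1/1.4700 = 0.6803

0.6803


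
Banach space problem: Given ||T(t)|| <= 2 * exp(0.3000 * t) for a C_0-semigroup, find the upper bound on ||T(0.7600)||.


||T(0.7600)|| <= 2 * exp(0.3000 * 0.7600)
= 2 * exp(0.2280)
= 2 * 1.2561
= 2.5122

2.5122


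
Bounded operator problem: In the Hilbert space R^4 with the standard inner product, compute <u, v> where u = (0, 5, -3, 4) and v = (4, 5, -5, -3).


Computing the standard inner product <u, v> = sum u_i * v_i
= 0*4 + 5*5 + -3*-5 + 4*-3
= 0 + 25 + 15 + -12
= 28

28


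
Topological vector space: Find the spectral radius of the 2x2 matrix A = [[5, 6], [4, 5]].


For a 2x2 matrix, eigenvalues satisfy lambda^2 - (trace)*lambda + det = 0
trace = 5 + 5 = 10
det = 5*5 - 6*4 = 1
discriminant = 10^2 - 4*(1) = 96
spectral radius = max |eigenvalue| = 9.8990

9.8990


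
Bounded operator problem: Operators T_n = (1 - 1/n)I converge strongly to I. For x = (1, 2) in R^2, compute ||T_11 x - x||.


T_11 x - x = (1 - 1/11)x - x = -x/11
||x|| = sqrt(5) = 2.2361
||T_11 x - x|| = ||x||/11 = 2.2361/11 = 0.2033

0.2033


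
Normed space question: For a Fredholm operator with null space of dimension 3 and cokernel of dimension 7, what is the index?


The Fredholm index is defined as ind(T) = dim(ker T) - dim(coker T)
= 3 - 7
= -4

-4


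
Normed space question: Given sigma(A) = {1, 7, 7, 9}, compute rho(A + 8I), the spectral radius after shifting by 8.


Spectrum of A + 8I = {9, 15, 15, 17}
Spectral radius = max |lambda| over the shifted spectrum
= max(9, 15, 15, 17) = 17

17


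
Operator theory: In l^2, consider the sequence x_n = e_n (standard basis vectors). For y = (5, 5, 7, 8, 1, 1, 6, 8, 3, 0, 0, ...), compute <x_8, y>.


x_8 = e_8 is the standard basis vector with 1 in position 8.
<x_8, y> = y_8 = 8
As n -> infinity, <x_n, y> -> 0, confirming weak convergence of (x_n) to 0.

8


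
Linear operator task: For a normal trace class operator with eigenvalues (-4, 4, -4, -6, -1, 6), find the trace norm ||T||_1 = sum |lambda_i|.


For a normal operator, singular values equal |eigenvalues|.
Trace norm = sum |lambda_i| = 4 + 4 + 4 + 6 + 1 + 6
= 25

25


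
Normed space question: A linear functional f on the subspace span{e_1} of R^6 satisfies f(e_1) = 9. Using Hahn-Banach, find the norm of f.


The norm of f is given by ||f|| = sup_{||x||=1} |f(x)|.
On span{e_1}, ||e_1|| = 1, so ||f|| = |f(e_1)| / ||e_1||
= |9| / 1 = 9.0000

9.0000


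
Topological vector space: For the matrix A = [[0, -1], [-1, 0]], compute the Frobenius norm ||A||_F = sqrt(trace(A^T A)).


||A||_F^2 = sum a_ij^2
= 0^2 + (-1)^2 + (-1)^2 + 0^2
= 0 + 1 + 1 + 0 = 2
||A||_F = sqrt(2) = 1.4142

1.4142


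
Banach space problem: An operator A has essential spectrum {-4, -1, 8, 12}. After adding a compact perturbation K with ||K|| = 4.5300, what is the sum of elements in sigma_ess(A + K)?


By Weyl's theorem, the essential spectrum is invariant under compact perturbations.
sigma_ess(A + K) = sigma_ess(A) = {-4, -1, 8, 12}
Sum = -4 + -1 + 8 + 12 = 15

15


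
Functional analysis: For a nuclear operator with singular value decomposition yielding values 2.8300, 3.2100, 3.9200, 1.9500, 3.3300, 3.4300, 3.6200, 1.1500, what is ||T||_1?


The nuclear norm is the sum of all singular values.
||T||_1 = 2.8300 + 3.2100 + 3.9200 + 1.9500 + 3.3300 + 3.4300 + 3.6200 + 1.1500
= 23.4400

23.4400


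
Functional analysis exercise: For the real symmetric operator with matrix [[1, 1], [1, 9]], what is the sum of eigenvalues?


For a self-adjoint (symmetric) matrix, the eigenvalues are real.
The sum of eigenvalues equals the trace of the matrix.
trace = 1 + 9 = 10

10
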